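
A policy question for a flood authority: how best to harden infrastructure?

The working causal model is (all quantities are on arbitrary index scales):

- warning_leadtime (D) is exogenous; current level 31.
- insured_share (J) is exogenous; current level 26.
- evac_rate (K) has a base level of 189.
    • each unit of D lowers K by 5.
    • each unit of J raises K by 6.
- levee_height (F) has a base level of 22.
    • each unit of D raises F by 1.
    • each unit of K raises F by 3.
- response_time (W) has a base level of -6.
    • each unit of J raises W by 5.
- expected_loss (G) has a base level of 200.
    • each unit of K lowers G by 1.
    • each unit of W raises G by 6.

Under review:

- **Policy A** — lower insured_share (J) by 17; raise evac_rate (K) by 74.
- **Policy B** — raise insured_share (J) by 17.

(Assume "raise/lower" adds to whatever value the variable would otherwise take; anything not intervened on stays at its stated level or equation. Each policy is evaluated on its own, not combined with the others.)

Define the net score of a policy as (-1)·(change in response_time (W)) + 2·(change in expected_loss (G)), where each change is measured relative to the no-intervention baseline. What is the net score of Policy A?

-879

Baseline:
  D = 31
  J = 26
  K = 189 − 5·31 + 6·26 = 190
  W = -6 + 5·26 = 124
  G = 200 − 190 + 6·124 = 754
Policy A (J − 17, K + 74):
  D = 31
  J = 26 − 17 = 9
  K = 189 − 5·31 + 6·9 (+74 from intervention) = 162
  W = -6 + 5·9 = 39
  G = 200 − 162 + 6·39 = 272
ΔW = 39 − 124 = -85; ΔG = 272 − 754 = -482
Score = (-1)·(-85) + 2·(-482) = -879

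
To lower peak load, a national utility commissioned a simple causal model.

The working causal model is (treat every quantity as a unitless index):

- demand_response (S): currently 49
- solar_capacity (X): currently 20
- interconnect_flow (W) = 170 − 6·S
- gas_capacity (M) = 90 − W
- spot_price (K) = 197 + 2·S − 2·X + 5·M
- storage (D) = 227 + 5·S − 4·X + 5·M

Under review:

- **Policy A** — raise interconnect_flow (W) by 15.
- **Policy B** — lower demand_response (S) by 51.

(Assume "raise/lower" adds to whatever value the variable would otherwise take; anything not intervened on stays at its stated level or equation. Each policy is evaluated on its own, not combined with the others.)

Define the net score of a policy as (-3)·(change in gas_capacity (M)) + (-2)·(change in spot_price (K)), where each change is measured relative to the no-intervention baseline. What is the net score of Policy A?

195

Baseline:
  S = 49
  X = 20
  W = 170 − 6·49 = -124
  M = 90 − (-124) = 214
  K = 197 + 2·49 − 2·20 + 5·214 = 1325
Policy A (W + 15):
  S = 49
  X = 20
  W = 170 − 6·49 (+15 from intervention) = -109
  M = 90 − (-109) = 199
  K = 197 + 2·49 − 2·20 + 5·199 = 1250
ΔM = 199 − 214 = -15; ΔK = 1250 − 1325 = -75
Score = (-3)·(-15) + (-2)·(-75) = 195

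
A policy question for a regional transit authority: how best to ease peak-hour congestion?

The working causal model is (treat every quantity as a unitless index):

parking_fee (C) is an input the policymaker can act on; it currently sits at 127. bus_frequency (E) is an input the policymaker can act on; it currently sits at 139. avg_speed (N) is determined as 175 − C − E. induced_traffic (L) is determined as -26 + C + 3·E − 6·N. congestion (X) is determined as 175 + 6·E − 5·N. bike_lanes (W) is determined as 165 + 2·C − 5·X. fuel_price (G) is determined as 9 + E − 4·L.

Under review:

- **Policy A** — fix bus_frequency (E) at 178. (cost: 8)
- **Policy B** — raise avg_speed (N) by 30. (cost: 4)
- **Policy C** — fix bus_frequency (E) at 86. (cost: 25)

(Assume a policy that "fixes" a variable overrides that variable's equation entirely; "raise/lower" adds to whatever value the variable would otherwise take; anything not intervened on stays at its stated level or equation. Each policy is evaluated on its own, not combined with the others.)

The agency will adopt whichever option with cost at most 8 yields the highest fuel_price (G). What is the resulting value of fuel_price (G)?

Policy A (E := 178):
  C = 127
  E = 178
  N = 175 − 127 − 178 = -130
  L = -26 + 127 + 3·178 − 6·(-130) = 1415
  G = 9 + 178 − 4·1415 = -5473
Policy B (N + 30):
  C = 127
  E = 139
  N = 175 − 127 − 139 (+30 from intervention) = -61
  L = -26 + 127 + 3·139 − 6·(-61) = 884
  G = 9 + 139 − 4·884 = -3388
Comparing — Policy A: G=-5473, Policy B: G=-3388. Highest is -3388 (Policy B).

-3388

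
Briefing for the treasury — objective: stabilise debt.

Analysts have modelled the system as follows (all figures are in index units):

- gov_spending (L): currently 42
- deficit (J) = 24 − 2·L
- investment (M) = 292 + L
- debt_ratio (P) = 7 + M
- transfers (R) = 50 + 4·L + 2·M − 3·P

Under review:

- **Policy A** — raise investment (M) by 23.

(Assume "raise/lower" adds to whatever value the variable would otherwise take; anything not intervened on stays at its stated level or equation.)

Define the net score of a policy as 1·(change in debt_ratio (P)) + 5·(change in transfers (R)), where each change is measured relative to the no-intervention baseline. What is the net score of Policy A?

-92

Baseline:
  L = 42
  M = 292 + 42 = 334
  P = 7 + 334 = 341
  R = 50 + 4·42 + 2·334 − 3·341 = -137
Policy A (M + 23):
  L = 42
  M = 292 + 42 (+23 from intervention) = 357
  P = 7 + 357 = 364
  R = 50 + 4·42 + 2·357 − 3·364 = -160
ΔP = 364 − 341 = 23; ΔR = -160 − (-137) = -23
Score = 1·23 + 5·(-23) = -92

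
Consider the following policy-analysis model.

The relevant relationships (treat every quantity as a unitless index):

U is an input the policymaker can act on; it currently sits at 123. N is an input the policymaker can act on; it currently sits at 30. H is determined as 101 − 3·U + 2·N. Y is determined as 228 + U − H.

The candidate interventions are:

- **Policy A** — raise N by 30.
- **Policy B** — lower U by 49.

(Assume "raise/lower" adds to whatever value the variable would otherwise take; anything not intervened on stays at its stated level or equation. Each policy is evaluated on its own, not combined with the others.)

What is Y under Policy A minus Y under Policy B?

136

Policy A (N + 30):
  U = 123
  N = 30 + 30 = 60
  H = 101 − 3·123 + 2·60 = -148
  Y = 228 + 123 − (-148) = 499
Policy B (U − 49):
  U = 123 − 49 = 74
  N = 30
  H = 101 − 3·74 + 2·30 = -61
  Y = 228 + 74 − (-61) = 363
Y: 499 − 363 = 136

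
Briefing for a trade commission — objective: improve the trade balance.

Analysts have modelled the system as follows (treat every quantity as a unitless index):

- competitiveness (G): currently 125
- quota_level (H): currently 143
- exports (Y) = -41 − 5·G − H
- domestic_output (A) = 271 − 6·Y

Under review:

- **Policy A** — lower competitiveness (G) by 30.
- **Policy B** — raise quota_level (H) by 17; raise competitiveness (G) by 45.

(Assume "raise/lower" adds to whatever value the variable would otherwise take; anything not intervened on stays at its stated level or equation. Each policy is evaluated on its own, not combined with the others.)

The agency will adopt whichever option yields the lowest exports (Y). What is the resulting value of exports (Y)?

Policy A (G − 30):
  G = 125 − 30 = 95
  H = 143
  Y = -41 − 5·95 − 143 = -659
Policy B (H + 17, G + 45):
  G = 125 + 45 = 170
  H = 143 + 17 = 160
  Y = -41 − 5·170 − 160 = -1051
Comparing — Policy A: Y=-659, Policy B: Y=-1051. Lowest is -1051 (Policy B).

-1051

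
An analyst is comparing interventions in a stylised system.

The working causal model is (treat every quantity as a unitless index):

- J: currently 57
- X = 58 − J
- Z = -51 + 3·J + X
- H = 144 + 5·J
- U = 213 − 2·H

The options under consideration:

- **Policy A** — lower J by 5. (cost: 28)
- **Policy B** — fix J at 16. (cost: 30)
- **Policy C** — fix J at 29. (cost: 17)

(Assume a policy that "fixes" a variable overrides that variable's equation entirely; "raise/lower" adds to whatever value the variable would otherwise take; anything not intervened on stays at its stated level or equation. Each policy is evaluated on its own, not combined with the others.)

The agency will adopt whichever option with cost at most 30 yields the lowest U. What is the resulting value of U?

-595

Policy A (J − 5):
  J = 57 − 5 = 52
  H = 144 + 5·52 = 404
  U = 213 − 2·404 = -595
Policy B (J := 16):
  J = 16
  H = 144 + 5·16 = 224
  U = 213 − 2·224 = -235
Policy C (J := 29):
  J = 29
  H = 144 + 5·29 = 289
  U = 213 − 2·289 = -365
Comparing — Policy A: U=-595, Policy B: U=-235, Policy C: U=-365. Lowest is -595 (Policy A).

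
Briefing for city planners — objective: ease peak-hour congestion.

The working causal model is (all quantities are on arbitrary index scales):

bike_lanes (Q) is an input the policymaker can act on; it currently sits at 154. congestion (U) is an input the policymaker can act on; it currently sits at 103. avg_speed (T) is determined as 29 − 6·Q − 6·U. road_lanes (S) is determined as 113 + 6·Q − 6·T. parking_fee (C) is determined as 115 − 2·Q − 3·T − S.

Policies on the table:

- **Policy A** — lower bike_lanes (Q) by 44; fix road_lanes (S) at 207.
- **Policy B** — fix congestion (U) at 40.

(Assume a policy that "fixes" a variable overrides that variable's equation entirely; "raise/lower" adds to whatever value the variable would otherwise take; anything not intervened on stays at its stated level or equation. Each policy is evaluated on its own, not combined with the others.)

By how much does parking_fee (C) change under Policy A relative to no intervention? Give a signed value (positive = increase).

9204

Baseline:
  Q = 154
  U = 103
  T = 29 − 6·154 − 6·103 = -1513
  S = 113 + 6·154 − 6·(-1513) = 10115
  C = 115 − 2·154 − 3·(-1513) − 10115 = -5769
Policy A (Q − 44, S := 207):
  Q = 154 − 44 = 110
  U = 103
  T = 29 − 6·110 − 6·103 = -1249
  S = 207
  C = 115 − 2·110 − 3·(-1249) − 207 = 3435
Change in C: 3435 − (-5769) = 9204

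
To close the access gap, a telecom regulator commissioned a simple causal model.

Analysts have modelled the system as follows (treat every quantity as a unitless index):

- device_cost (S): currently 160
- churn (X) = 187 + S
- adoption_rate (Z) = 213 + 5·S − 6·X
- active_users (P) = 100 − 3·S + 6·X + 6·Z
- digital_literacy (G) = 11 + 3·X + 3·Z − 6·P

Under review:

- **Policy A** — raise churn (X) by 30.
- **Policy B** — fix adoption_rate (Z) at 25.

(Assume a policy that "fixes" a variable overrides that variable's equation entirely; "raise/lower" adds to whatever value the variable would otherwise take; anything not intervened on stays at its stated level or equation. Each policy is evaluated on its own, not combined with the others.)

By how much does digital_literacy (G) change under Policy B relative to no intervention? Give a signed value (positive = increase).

Baseline:
  S = 160
  X = 187 + 160 = 347
  Z = 213 + 5·160 − 6·347 = -1069
  P = 100 − 3·160 + 6·347 + 6·(-1069) = -4712
  G = 11 + 3·347 + 3·(-1069) − 6·(-4712) = 26117
Policy B (Z := 25):
  S = 160
  X = 187 + 160 = 347
  Z = 25
  P = 100 − 3·160 + 6·347 + 6·25 = 1852
  G = 11 + 3·347 + 3·25 − 6·1852 = -9985
Change in G: -9985 − 26117 = -36102

-36102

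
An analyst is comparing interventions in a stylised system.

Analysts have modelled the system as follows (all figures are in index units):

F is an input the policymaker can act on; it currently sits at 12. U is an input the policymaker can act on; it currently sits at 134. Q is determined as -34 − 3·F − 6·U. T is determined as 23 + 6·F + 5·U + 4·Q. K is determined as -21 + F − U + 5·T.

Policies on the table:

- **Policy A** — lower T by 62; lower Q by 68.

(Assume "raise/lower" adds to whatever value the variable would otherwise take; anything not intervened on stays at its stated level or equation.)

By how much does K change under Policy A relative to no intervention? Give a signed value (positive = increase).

-1670

Baseline:
  F = 12
  U = 134
  Q = -34 − 3·12 − 6·134 = -874
  T = 23 + 6·12 + 5·134 + 4·(-874) = -2731
  K = -21 + 12 − 134 + 5·(-2731) = -13798
Policy A (T − 62, Q − 68):
  F = 12
  U = 134
  Q = -34 − 3·12 − 6·134 (−68 from intervention) = -942
  T = 23 + 6·12 + 5·134 + 4·(-942) (−62 from intervention) = -3065
  K = -21 + 12 − 134 + 5·(-3065) = -15468
Change in K: -15468 − (-13798) = -1670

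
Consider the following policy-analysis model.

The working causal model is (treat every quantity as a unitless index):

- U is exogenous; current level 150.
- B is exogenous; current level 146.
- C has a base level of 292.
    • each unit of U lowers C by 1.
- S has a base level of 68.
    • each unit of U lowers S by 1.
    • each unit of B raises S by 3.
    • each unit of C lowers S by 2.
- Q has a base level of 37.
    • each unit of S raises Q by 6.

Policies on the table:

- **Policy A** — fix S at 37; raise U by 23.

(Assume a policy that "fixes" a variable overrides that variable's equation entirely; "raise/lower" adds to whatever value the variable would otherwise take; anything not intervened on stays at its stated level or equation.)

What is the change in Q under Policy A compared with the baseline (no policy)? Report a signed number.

Baseline:
  U = 150
  B = 146
  C = 292 − 150 = 142
  S = 68 − 150 + 3·146 − 2·142 = 72
  Q = 37 + 6·72 = 469
Policy A (S := 37, U + 23):
  U = 150 + 23 = 173
  B = 146
  C = 292 − 173 = 119
  S = 37
  Q = 37 + 6·37 = 259
Change in Q: 259 − 469 = -210

-210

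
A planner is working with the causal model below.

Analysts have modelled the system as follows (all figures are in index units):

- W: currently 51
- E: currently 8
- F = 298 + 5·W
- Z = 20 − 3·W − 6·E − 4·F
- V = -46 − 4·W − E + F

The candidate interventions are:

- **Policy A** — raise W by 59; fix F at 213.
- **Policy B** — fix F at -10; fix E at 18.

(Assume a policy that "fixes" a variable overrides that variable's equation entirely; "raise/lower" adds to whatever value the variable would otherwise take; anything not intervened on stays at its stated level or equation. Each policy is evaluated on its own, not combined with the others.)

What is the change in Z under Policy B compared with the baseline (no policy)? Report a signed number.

Baseline:
  W = 51
  E = 8
  F = 298 + 5·51 = 553
  Z = 20 − 3·51 − 6·8 − 4·553 = -2393
Policy B (F := -10, E := 18):
  W = 51
  E = 18
  F = -10
  Z = 20 − 3·51 − 6·18 − 4·(-10) = -201
Change in Z: -201 − (-2393) = 2192

2192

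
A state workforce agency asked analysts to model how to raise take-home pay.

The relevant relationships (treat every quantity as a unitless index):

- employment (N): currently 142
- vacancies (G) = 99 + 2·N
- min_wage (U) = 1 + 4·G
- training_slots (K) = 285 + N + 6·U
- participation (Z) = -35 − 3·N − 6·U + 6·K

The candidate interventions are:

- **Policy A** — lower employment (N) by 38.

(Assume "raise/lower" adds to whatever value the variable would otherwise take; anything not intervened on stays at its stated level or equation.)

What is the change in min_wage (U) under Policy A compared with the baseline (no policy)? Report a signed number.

Baseline:
  N = 142
  G = 99 + 2·142 = 383
  U = 1 + 4·383 = 1533
Policy A (N − 38):
  N = 142 − 38 = 104
  G = 99 + 2·104 = 307
  U = 1 + 4·307 = 1229
Change in U: 1229 − 1533 = -304

-304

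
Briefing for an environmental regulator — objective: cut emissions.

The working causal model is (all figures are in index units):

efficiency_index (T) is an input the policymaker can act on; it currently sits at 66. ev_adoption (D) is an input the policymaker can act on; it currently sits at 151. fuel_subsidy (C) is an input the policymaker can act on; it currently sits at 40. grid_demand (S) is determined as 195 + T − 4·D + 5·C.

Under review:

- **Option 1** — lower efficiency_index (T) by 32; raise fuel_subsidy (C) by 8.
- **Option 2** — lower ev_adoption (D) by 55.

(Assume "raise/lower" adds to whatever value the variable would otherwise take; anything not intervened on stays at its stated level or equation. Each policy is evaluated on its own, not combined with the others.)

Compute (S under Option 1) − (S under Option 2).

Option 1 (T − 32, C + 8):
  T = 66 − 32 = 34
  D = 151
  C = 40 + 8 = 48
  S = 195 + 34 − 4·151 + 5·48 = -135
Option 2 (D − 55):
  T = 66
  D = 151 − 55 = 96
  C = 40
  S = 195 + 66 − 4·96 + 5·40 = 77
S: -135 − 77 = -212

-212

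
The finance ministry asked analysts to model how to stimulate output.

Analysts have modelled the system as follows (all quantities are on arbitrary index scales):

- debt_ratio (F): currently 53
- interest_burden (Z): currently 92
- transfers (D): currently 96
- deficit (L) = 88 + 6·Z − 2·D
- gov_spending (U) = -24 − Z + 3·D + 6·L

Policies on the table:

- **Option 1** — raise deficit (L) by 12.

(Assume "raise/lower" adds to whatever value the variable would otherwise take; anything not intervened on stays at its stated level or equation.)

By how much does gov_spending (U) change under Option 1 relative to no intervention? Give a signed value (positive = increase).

72

Baseline:
  Z = 92
  D = 96
  L = 88 + 6·92 − 2·96 = 448
  U = -24 − 92 + 3·96 + 6·448 = 2860
Option 1 (L + 12):
  Z = 92
  D = 96
  L = 88 + 6·92 − 2·96 (+12 from intervention) = 460
  U = -24 − 92 + 3·96 + 6·460 = 2932
Change in U: 2932 − 2860 = 72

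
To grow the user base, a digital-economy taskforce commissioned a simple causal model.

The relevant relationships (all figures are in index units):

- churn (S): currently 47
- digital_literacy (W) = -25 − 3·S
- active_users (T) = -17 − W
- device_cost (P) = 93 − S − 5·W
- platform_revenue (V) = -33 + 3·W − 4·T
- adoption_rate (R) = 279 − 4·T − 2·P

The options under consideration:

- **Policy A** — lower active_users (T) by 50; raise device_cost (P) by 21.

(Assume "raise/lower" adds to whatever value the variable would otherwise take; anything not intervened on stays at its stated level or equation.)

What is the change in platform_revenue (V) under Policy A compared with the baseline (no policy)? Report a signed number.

Baseline:
  S = 47
  W = -25 − 3·47 = -166
  T = -17 − (-166) = 149
  V = -33 + 3·(-166) − 4·149 = -1127
Policy A (T − 50, P + 21):
  S = 47
  W = -25 − 3·47 = -166
  T = -17 − (-166) (−50 from intervention) = 99
  V = -33 + 3·(-166) − 4·99 = -927
Change in V: -927 − (-1127) = 200

200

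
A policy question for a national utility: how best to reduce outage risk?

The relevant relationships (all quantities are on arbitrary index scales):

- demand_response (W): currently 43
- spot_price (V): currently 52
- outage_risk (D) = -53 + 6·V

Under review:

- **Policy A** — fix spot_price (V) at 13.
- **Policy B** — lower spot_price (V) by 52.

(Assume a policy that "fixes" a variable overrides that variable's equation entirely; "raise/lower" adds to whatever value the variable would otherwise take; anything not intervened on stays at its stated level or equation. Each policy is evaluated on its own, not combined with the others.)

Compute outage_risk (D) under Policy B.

Policy B (V − 52):
  V = 52 − 52 = 0
  D = -53 + 6·0 = -53

-53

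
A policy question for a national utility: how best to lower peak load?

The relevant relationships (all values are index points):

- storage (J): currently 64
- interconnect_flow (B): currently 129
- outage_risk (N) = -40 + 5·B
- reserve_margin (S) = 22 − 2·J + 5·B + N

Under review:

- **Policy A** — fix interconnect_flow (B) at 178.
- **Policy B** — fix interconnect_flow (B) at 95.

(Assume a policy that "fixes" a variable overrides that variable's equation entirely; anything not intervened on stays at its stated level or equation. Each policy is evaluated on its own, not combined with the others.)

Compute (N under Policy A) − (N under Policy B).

415

Policy A (B := 178):
  B = 178
  N = -40 + 5·178 = 850
Policy B (B := 95):
  B = 95
  N = -40 + 5·95 = 435
N: 850 − 435 = 415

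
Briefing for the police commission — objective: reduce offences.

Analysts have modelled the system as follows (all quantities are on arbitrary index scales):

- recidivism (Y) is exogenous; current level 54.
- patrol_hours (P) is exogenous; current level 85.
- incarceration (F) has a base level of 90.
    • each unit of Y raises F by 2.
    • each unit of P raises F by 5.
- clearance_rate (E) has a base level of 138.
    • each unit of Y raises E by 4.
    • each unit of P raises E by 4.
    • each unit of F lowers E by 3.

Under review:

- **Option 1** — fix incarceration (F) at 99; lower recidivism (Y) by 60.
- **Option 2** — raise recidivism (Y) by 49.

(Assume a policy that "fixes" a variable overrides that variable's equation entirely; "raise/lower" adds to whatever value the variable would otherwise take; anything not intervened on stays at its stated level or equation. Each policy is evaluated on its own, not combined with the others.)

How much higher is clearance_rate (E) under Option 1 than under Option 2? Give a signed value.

1430

Option 1 (F := 99, Y − 60):
  Y = 54 − 60 = -6
  P = 85
  F = 99
  E = 138 + 4·(-6) + 4·85 − 3·99 = 157
Option 2 (Y + 49):
  Y = 54 + 49 = 103
  P = 85
  F = 90 + 2·103 + 5·85 = 721
  E = 138 + 4·103 + 4·85 − 3·721 = -1273
E: 157 − (-1273) = 1430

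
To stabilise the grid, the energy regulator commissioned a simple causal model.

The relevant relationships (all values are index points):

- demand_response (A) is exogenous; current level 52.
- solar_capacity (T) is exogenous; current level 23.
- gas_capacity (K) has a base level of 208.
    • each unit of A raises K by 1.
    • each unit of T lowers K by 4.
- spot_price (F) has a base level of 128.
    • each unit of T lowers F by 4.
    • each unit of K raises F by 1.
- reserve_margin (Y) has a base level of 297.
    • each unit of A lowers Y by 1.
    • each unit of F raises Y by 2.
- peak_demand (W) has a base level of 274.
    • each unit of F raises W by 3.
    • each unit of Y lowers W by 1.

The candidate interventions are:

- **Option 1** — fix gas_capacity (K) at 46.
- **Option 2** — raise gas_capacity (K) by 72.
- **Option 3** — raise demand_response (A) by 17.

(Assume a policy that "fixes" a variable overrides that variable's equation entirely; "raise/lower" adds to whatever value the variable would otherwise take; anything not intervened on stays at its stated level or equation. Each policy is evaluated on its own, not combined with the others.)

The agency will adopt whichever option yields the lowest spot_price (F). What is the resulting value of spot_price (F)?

Option 1 (K := 46):
  A = 52
  T = 23
  K = 46
  F = 128 − 4·23 + 46 = 82
Option 2 (K + 72):
  A = 52
  T = 23
  K = 208 + 52 − 4·23 (+72 from intervention) = 240
  F = 128 − 4·23 + 240 = 276
Option 3 (A + 17):
  A = 52 + 17 = 69
  T = 23
  K = 208 + 69 − 4·23 = 185
  F = 128 − 4·23 + 185 = 221
Comparing — Option 1: F=82, Option 2: F=276, Option 3: F=221. Lowest is 82 (Option 1).

82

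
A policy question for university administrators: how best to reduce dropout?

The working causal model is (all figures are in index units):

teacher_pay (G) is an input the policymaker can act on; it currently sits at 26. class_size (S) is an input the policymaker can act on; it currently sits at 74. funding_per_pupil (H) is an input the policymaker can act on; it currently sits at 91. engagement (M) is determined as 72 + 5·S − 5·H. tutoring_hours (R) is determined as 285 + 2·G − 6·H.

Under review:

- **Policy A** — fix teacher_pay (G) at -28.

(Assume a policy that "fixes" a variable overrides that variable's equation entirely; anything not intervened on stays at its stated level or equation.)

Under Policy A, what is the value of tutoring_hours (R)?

-317

Policy A (G := -28):
  G = -28
  H = 91
  R = 285 + 2·(-28) − 6·91 = -317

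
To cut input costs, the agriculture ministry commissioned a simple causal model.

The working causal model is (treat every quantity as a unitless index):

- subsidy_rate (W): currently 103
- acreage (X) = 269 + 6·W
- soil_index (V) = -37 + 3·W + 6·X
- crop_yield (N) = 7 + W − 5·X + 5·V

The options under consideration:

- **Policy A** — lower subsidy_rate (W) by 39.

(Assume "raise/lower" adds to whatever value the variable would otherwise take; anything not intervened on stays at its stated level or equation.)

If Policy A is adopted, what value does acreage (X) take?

Policy A (W − 39):
  W = 103 − 39 = 64
  X = 269 + 6·64 = 653

653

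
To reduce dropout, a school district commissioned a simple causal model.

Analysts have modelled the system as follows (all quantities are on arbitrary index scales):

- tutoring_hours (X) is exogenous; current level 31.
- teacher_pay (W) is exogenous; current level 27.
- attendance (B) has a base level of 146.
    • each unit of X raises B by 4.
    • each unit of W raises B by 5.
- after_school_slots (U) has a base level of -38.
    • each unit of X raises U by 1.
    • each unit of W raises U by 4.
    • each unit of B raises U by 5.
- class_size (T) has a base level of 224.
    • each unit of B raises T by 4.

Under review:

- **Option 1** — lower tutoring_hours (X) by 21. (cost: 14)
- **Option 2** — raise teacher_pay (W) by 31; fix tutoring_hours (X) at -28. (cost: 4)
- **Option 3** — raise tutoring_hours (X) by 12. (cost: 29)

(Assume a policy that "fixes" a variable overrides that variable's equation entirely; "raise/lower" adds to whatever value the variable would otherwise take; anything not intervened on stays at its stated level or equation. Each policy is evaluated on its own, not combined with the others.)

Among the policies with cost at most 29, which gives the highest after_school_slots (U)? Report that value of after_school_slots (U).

Option 1 (X − 21):
  X = 31 − 21 = 10
  W = 27
  B = 146 + 4·10 + 5·27 = 321
  U = -38 + 10 + 4·27 + 5·321 = 1685
Option 2 (W + 31, X := -28):
  X = -28
  W = 27 + 31 = 58
  B = 146 + 4·(-28) + 5·58 = 324
  U = -38 + (-28) + 4·58 + 5·324 = 1786
Option 3 (X + 12):
  X = 31 + 12 = 43
  W = 27
  B = 146 + 4·43 + 5·27 = 453
  U = -38 + 43 + 4·27 + 5·453 = 2378
Comparing — Option 1: U=1685, Option 2: U=1786, Option 3: U=2378. Highest is 2378 (Option 3).

2378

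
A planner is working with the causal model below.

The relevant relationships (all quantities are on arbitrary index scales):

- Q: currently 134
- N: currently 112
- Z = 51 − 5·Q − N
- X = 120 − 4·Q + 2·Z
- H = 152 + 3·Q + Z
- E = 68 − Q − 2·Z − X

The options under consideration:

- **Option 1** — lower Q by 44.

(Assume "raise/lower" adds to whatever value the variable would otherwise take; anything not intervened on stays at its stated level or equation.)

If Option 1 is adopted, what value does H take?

-89

Option 1 (Q − 44):
  Q = 134 − 44 = 90
  N = 112
  Z = 51 − 5·90 − 112 = -511
  H = 152 + 3·90 + (-511) = -89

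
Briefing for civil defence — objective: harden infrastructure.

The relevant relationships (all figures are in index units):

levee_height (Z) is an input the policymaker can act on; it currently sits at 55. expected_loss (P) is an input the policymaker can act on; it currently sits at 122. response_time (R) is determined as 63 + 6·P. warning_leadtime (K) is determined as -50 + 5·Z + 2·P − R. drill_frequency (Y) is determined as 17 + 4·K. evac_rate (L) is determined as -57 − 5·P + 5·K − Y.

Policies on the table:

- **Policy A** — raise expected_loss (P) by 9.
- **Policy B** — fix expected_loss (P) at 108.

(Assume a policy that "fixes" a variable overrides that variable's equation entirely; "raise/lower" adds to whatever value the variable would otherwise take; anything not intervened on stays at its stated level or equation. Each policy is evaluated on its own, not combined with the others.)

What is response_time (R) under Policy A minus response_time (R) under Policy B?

138

Policy A (P + 9):
  P = 122 + 9 = 131
  R = 63 + 6·131 = 849
Policy B (P := 108):
  P = 108
  R = 63 + 6·108 = 711
R: 849 − 711 = 138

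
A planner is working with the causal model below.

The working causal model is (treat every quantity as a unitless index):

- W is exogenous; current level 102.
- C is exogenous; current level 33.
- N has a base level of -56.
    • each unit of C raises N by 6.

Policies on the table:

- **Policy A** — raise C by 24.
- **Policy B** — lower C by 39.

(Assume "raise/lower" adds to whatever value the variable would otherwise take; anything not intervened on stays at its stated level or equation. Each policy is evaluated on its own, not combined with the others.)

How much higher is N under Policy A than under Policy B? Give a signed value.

Policy A (C + 24):
  C = 33 + 24 = 57
  N = -56 + 6·57 = 286
Policy B (C − 39):
  C = 33 − 39 = -6
  N = -56 + 6·(-6) = -92
N: 286 − (-92) = 378

378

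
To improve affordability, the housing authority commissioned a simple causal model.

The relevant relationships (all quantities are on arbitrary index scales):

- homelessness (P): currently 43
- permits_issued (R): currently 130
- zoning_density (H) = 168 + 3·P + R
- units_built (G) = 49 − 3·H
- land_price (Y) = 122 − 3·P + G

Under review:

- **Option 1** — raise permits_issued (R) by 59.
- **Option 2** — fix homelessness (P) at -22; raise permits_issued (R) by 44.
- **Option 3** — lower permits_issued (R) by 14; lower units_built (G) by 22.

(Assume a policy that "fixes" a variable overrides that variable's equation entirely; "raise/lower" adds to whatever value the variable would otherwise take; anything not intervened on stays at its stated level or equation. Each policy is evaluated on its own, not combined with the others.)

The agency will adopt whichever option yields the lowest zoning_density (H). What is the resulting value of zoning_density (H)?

276

Option 1 (R + 59):
  P = 43
  R = 130 + 59 = 189
  H = 168 + 3·43 + 189 = 486
Option 2 (P := -22, R + 44):
  P = -22
  R = 130 + 44 = 174
  H = 168 + 3·(-22) + 174 = 276
Option 3 (R − 14, G − 22):
  P = 43
  R = 130 − 14 = 116
  H = 168 + 3·43 + 116 = 413
Comparing — Option 1: H=486, Option 2: H=276, Option 3: H=413. Lowest is 276 (Option 2).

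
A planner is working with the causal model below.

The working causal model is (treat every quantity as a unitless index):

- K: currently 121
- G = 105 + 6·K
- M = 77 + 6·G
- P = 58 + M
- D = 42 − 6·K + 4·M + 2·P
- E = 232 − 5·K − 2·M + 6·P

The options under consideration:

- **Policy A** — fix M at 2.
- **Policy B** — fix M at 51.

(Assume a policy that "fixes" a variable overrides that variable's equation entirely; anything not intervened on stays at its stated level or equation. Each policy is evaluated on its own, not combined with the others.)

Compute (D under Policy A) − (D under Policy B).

Policy A (M := 2):
  K = 121
  G = 105 + 6·121 = 831
  M = 2
  P = 58 + 2 = 60
  D = 42 − 6·121 + 4·2 + 2·60 = -556
Policy B (M := 51):
  K = 121
  G = 105 + 6·121 = 831
  M = 51
  P = 58 + 51 = 109
  D = 42 − 6·121 + 4·51 + 2·109 = -262
D: -556 − (-262) = -294

-294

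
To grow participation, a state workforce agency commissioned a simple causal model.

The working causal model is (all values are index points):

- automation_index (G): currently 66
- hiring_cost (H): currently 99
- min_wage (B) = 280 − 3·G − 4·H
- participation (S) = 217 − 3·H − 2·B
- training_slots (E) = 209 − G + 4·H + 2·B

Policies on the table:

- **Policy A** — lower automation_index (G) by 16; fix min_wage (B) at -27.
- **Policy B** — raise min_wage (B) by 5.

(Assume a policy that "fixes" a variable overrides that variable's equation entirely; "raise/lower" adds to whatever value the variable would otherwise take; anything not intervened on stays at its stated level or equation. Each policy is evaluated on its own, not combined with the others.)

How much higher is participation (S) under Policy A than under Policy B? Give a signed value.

Policy A (G − 16, B := -27):
  G = 66 − 16 = 50
  H = 99
  B = -27
  S = 217 − 3·99 − 2·(-27) = -26
Policy B (B + 5):
  G = 66
  H = 99
  B = 280 − 3·66 − 4·99 (+5 from intervention) = -309
  S = 217 − 3·99 − 2·(-309) = 538
S: -26 − 538 = -564

-564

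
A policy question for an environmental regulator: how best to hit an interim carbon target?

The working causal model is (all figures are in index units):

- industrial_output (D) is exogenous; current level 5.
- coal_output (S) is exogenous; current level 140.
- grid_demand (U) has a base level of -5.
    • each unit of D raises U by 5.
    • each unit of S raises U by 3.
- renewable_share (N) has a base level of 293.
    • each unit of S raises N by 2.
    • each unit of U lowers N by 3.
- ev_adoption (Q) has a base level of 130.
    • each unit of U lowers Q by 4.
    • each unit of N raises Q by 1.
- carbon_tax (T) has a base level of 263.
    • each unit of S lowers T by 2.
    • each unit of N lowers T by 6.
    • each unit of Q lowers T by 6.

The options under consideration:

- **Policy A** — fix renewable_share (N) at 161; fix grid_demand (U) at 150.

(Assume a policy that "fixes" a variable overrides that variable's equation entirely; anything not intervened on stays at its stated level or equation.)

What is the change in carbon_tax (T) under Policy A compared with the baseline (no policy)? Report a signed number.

-17856

Baseline:
  D = 5
  S = 140
  U = -5 + 5·5 + 3·140 = 440
  N = 293 + 2·140 − 3·440 = -747
  Q = 130 − 4·440 + (-747) = -2377
  T = 263 − 2·140 − 6·(-747) − 6·(-2377) = 18727
Policy A (N := 161, U := 150):
  D = 5
  S = 140
  U = 150
  N = 161
  Q = 130 − 4·150 + 161 = -309
  T = 263 − 2·140 − 6·161 − 6·(-309) = 871
Change in T: 871 − 18727 = -17856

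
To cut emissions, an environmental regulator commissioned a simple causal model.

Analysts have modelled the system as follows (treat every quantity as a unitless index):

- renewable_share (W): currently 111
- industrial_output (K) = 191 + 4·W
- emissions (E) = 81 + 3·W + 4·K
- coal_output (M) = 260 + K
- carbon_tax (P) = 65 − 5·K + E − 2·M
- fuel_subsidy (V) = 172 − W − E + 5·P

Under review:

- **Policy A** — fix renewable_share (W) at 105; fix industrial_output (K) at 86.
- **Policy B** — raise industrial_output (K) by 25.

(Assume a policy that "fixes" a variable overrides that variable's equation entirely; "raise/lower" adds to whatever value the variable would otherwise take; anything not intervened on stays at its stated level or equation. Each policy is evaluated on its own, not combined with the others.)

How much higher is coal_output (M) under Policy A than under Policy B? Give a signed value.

-574

Policy A (W := 105, K := 86):
  W = 105
  K = 86
  M = 260 + 86 = 346
Policy B (K + 25):
  W = 111
  K = 191 + 4·111 (+25 from intervention) = 660
  M = 260 + 660 = 920
M: 346 − 920 = -574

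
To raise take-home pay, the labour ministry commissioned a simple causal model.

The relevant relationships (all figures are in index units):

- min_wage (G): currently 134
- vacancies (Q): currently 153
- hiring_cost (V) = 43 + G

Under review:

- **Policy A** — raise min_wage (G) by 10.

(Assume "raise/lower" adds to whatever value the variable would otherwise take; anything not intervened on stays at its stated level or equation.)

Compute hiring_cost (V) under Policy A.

187

Policy A (G + 10):
  G = 134 + 10 = 144
  V = 43 + 144 = 187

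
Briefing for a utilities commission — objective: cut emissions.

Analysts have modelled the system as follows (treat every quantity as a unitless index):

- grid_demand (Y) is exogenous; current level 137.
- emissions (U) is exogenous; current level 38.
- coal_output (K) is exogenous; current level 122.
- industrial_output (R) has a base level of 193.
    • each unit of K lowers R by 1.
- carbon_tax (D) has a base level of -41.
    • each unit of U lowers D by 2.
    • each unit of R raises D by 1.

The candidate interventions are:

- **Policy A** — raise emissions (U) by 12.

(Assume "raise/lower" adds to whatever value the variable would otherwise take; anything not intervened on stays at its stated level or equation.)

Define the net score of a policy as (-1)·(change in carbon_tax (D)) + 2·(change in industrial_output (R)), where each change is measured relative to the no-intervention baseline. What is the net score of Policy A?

24

Baseline:
  U = 38
  K = 122
  R = 193 − 122 = 71
  D = -41 − 2·38 + 71 = -46
Policy A (U + 12):
  U = 38 + 12 = 50
  K = 122
  R = 193 − 122 = 71
  D = -41 − 2·50 + 71 = -70
ΔD = -70 − (-46) = -24; ΔR = 71 − 71 = 0
Score = (-1)·(-24) + 2·0 = 24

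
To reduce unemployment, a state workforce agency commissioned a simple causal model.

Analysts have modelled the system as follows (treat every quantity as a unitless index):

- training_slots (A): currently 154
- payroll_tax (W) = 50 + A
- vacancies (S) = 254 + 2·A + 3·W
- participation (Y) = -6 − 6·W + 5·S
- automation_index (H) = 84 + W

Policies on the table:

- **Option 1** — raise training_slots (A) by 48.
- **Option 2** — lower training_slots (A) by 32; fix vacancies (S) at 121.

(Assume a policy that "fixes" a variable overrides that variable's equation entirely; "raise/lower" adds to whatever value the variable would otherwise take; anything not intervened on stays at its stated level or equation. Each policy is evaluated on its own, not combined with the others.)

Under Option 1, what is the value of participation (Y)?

Option 1 (A + 48):
  A = 154 + 48 = 202
  W = 50 + 202 = 252
  S = 254 + 2·202 + 3·252 = 1414
  Y = -6 − 6·252 + 5·1414 = 5552

5552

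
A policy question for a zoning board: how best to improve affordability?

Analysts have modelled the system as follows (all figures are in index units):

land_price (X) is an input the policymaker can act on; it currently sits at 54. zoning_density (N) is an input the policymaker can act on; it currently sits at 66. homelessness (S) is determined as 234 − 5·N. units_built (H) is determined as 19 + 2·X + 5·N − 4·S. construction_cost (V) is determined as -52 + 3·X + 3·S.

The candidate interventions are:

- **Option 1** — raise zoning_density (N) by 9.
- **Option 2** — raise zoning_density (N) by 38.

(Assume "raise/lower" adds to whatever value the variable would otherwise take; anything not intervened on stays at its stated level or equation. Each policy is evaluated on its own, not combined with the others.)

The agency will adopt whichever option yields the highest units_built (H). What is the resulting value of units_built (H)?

1791

Option 1 (N + 9):
  X = 54
  N = 66 + 9 = 75
  S = 234 − 5·75 = -141
  H = 19 + 2·54 + 5·75 − 4·(-141) = 1066
Option 2 (N + 38):
  X = 54
  N = 66 + 38 = 104
  S = 234 − 5·104 = -286
  H = 19 + 2·54 + 5·104 − 4·(-286) = 1791
Comparing — Option 1: H=1066, Option 2: H=1791. Highest is 1791 (Option 2).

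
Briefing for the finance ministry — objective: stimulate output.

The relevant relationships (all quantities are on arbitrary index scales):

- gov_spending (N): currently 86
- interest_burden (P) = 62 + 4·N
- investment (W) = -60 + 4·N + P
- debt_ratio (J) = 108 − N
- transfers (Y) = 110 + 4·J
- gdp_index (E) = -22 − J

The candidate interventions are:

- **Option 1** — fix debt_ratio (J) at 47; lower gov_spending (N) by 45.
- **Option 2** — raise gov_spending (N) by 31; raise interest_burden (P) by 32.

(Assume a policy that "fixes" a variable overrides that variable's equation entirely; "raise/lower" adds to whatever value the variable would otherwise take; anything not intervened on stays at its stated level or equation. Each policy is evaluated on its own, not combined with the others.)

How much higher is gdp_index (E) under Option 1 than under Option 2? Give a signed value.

Option 1 (J := 47, N − 45):
  N = 86 − 45 = 41
  J = 47
  E = -22 − 47 = -69
Option 2 (N + 31, P + 32):
  N = 86 + 31 = 117
  J = 108 − 117 = -9
  E = -22 − (-9) = -13
E: -69 − (-13) = -56

-56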